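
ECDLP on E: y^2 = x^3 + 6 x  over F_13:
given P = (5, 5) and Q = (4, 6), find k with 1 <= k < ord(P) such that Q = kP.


Enumerate multiples of P until we hit Q = (4, 6):
  1P = (5, 5)
  2P = (4, 7)
  3P = (8, 1)
  4P = (9, 9)
  5P = (0, 0)
  6P = (9, 4)
  7P = (8, 12)
  8P = (4, 6)
Match found at i = 8.

k = 8


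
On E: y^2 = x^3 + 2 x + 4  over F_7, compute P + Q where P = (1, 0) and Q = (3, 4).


P != Q, so use the chord formula.
s = (y2 - y1) / (x2 - x1) = (4) / (2) mod 7 = 2
x3 = s^2 - x1 - x2 mod 7 = 2^2 - 1 - 3 = 0
y3 = s (x1 - x3) - y1 mod 7 = 2 * (1 - 0) - 0 = 2

P + Q = (0, 2)


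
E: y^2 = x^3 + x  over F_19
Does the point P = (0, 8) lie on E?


Check whether y^2 = x^3 + 1 x + 0 (mod 19) for (x, y) = (0, 8).
LHS: y^2 = 8^2 mod 19 = 7
RHS: x^3 + 1 x + 0 = 0^3 + 1*0 + 0 mod 19 = 0
LHS != RHS

No, not on the curve


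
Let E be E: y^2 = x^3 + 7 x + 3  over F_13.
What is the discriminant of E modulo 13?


4 a^3 + 27 b^2 = 4*7^3 + 27*3^2 = 1372 + 243 = 1615
Delta = -16 * (1615) = -25840
Delta mod 13 = 4

Delta = 4 (mod 13)


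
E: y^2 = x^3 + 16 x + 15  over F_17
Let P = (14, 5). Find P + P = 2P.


Doubling: s = (3 x1^2 + a) / (2 y1)
s = (3*14^2 + 16) / (2*5) mod 17 = 6
x3 = s^2 - 2 x1 mod 17 = 6^2 - 2*14 = 8
y3 = s (x1 - x3) - y1 mod 17 = 6 * (14 - 8) - 5 = 14

2P = (8, 14)


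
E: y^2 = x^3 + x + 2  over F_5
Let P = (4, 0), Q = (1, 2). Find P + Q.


P != Q, so use the chord formula.
s = (y2 - y1) / (x2 - x1) = (2) / (2) mod 5 = 1
x3 = s^2 - x1 - x2 mod 5 = 1^2 - 4 - 1 = 1
y3 = s (x1 - x3) - y1 mod 5 = 1 * (4 - 1) - 0 = 3

P + Q = (1, 3)


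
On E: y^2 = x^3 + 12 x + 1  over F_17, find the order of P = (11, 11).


Compute successive multiples of P until we hit O:
  1P = (11, 11)
  2P = (10, 13)
  3P = (0, 1)
  4P = (5, 13)
  5P = (3, 9)
  6P = (2, 4)
  7P = (13, 12)
  8P = (6, 0)
  ... (continuing to 16P)
  16P = O

ord(P) = 16


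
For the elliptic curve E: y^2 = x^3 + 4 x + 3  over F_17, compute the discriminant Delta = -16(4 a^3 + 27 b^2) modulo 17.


4 a^3 + 27 b^2 = 4*4^3 + 27*3^2 = 256 + 243 = 499
Delta = -16 * (499) = -7984
Delta mod 17 = 6

Delta = 6 (mod 17)


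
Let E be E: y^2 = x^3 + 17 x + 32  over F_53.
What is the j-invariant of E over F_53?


Delta = -16(4 a^3 + 27 b^2) mod 53 = 40
-1728 * (4 a)^3 = -1728 * (4*17)^3 mod 53 = 14
j = 14 * 40^(-1) mod 53 = 3

j = 3 (mod 53)


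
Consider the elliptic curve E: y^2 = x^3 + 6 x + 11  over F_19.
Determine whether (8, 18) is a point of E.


Check whether y^2 = x^3 + 6 x + 11 (mod 19) for (x, y) = (8, 18).
LHS: y^2 = 18^2 mod 19 = 1
RHS: x^3 + 6 x + 11 = 8^3 + 6*8 + 11 mod 19 = 1
LHS = RHS

Yes, on the curve


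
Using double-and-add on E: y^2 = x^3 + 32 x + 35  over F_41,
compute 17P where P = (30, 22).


k = 17 = 10001_2 (binary, LSB first: 10001)
Double-and-add from P = (30, 22):
  bit 0 = 1: acc = O + (30, 22) = (30, 22)
  bit 1 = 0: acc unchanged = (30, 22)
  bit 2 = 0: acc unchanged = (30, 22)
  bit 3 = 0: acc unchanged = (30, 22)
  bit 4 = 1: acc = (30, 22) + (36, 23) = (24, 20)

17P = (24, 20)


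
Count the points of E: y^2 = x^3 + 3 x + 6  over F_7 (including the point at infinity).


For each x in F_7, count y with y^2 = x^3 + 3 x + 6 mod 7:
  x = 3: RHS = 0, y in [0]  -> 1 point(s)
  x = 6: RHS = 2, y in [3, 4]  -> 2 point(s)
Affine points: 3. Add the point at infinity: total = 4.

#E(F_7) = 4


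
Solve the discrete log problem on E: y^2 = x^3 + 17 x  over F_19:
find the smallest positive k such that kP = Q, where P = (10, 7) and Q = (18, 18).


Enumerate multiples of P until we hit Q = (18, 18):
  1P = (10, 7)
  2P = (5, 18)
  3P = (2, 2)
  4P = (16, 13)
  5P = (13, 9)
  6P = (7, 14)
  7P = (18, 18)
Match found at i = 7.

k = 7


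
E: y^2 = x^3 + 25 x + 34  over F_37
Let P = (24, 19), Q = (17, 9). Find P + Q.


P != Q, so use the chord formula.
s = (y2 - y1) / (x2 - x1) = (27) / (30) mod 37 = 12
x3 = s^2 - x1 - x2 mod 37 = 12^2 - 24 - 17 = 29
y3 = s (x1 - x3) - y1 mod 37 = 12 * (24 - 29) - 19 = 32

P + Q = (29, 32)


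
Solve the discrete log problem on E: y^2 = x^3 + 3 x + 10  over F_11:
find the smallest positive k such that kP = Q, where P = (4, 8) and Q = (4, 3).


Enumerate multiples of P until we hit Q = (4, 3):
  1P = (4, 8)
  2P = (1, 5)
  3P = (7, 0)
  4P = (1, 6)
  5P = (4, 3)
Match found at i = 5.

k = 5


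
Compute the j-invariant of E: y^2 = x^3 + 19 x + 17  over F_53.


Delta = -16(4 a^3 + 27 b^2) mod 53 = 43
-1728 * (4 a)^3 = -1728 * (4*19)^3 mod 53 = 47
j = 47 * 43^(-1) mod 53 = 43

j = 43 (mod 53)


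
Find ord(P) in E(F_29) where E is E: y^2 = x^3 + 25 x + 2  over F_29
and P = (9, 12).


Compute successive multiples of P until we hit O:
  1P = (9, 12)
  2P = (6, 7)
  3P = (20, 18)
  4P = (13, 28)
  5P = (23, 19)
  6P = (19, 12)
  7P = (1, 17)
  8P = (28, 18)
  ... (continuing to 36P)
  36P = O

ord(P) = 36


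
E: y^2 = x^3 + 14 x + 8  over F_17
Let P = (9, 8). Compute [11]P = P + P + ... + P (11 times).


k = 11 = 1011_2 (binary, LSB first: 1101)
Double-and-add from P = (9, 8):
  bit 0 = 1: acc = O + (9, 8) = (9, 8)
  bit 1 = 1: acc = (9, 8) + (3, 14) = (6, 6)
  bit 2 = 0: acc unchanged = (6, 6)
  bit 3 = 1: acc = (6, 6) + (12, 0) = (0, 5)

11P = (0, 5)


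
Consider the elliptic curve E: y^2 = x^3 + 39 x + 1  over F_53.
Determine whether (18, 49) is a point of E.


Check whether y^2 = x^3 + 39 x + 1 (mod 53) for (x, y) = (18, 49).
LHS: y^2 = 49^2 mod 53 = 16
RHS: x^3 + 39 x + 1 = 18^3 + 39*18 + 1 mod 53 = 16
LHS = RHS

Yes, on the curve


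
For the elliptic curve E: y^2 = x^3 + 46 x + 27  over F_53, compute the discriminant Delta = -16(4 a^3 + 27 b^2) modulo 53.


4 a^3 + 27 b^2 = 4*46^3 + 27*27^2 = 389344 + 19683 = 409027
Delta = -16 * (409027) = -6544432
Delta mod 53 = 8

Delta = 8 (mod 53)


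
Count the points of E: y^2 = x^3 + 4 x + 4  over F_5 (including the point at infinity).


For each x in F_5, count y with y^2 = x^3 + 4 x + 4 mod 5:
  x = 0: RHS = 4, y in [2, 3]  -> 2 point(s)
  x = 1: RHS = 4, y in [2, 3]  -> 2 point(s)
  x = 2: RHS = 0, y in [0]  -> 1 point(s)
  x = 4: RHS = 4, y in [2, 3]  -> 2 point(s)
Affine points: 7. Add the point at infinity: total = 8.

#E(F_5) = 8


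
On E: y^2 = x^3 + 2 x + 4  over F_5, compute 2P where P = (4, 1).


Doubling: s = (3 x1^2 + a) / (2 y1)
s = (3*4^2 + 2) / (2*1) mod 5 = 0
x3 = s^2 - 2 x1 mod 5 = 0^2 - 2*4 = 2
y3 = s (x1 - x3) - y1 mod 5 = 0 * (4 - 2) - 1 = 4

2P = (2, 4)


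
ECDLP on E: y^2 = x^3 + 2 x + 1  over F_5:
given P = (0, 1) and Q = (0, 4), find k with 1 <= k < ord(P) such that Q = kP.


Enumerate multiples of P until we hit Q = (0, 4):
  1P = (0, 1)
  2P = (1, 3)
  3P = (3, 3)
  4P = (3, 2)
  5P = (1, 2)
  6P = (0, 4)
Match found at i = 6.

k = 6


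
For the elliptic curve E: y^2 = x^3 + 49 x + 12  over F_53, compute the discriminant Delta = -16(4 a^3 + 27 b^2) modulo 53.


4 a^3 + 27 b^2 = 4*49^3 + 27*12^2 = 470596 + 3888 = 474484
Delta = -16 * (474484) = -7591744
Delta mod 53 = 29

Delta = 29 (mod 53)


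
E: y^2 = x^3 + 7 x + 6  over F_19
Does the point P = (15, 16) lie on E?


Check whether y^2 = x^3 + 7 x + 6 (mod 19) for (x, y) = (15, 16).
LHS: y^2 = 16^2 mod 19 = 9
RHS: x^3 + 7 x + 6 = 15^3 + 7*15 + 6 mod 19 = 9
LHS = RHS

Yes, on the curve


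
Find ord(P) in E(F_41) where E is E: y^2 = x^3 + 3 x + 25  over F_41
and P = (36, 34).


Compute successive multiples of P until we hit O:
  1P = (36, 34)
  2P = (31, 26)
  3P = (11, 6)
  4P = (15, 1)
  5P = (0, 5)
  6P = (37, 21)
  7P = (14, 8)
  8P = (9, 24)
  ... (continuing to 37P)
  37P = O

ord(P) = 37


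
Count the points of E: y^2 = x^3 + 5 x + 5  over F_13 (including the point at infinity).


For each x in F_13, count y with y^2 = x^3 + 5 x + 5 mod 13:
  x = 2: RHS = 10, y in [6, 7]  -> 2 point(s)
  x = 5: RHS = 12, y in [5, 8]  -> 2 point(s)
  x = 6: RHS = 4, y in [2, 11]  -> 2 point(s)
  x = 9: RHS = 12, y in [5, 8]  -> 2 point(s)
  x = 11: RHS = 0, y in [0]  -> 1 point(s)
  x = 12: RHS = 12, y in [5, 8]  -> 2 point(s)
Affine points: 11. Add the point at infinity: total = 12.

#E(F_13) = 12


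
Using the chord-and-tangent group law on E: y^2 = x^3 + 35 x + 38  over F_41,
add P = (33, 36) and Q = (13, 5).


P != Q, so use the chord formula.
s = (y2 - y1) / (x2 - x1) = (10) / (21) mod 41 = 20
x3 = s^2 - x1 - x2 mod 41 = 20^2 - 33 - 13 = 26
y3 = s (x1 - x3) - y1 mod 41 = 20 * (33 - 26) - 36 = 22

P + Q = (26, 22)


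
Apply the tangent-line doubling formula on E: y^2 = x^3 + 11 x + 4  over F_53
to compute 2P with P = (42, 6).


Doubling: s = (3 x1^2 + a) / (2 y1)
s = (3*42^2 + 11) / (2*6) mod 53 = 40
x3 = s^2 - 2 x1 mod 53 = 40^2 - 2*42 = 32
y3 = s (x1 - x3) - y1 mod 53 = 40 * (42 - 32) - 6 = 23

2P = (32, 23)


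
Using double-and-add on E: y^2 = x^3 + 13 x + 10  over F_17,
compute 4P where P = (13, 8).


k = 4 = 100_2 (binary, LSB first: 001)
Double-and-add from P = (13, 8):
  bit 0 = 0: acc unchanged = O
  bit 1 = 0: acc unchanged = O
  bit 2 = 1: acc = O + (13, 9) = (13, 9)

4P = (13, 9)


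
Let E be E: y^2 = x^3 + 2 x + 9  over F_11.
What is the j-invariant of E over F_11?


Delta = -16(4 a^3 + 27 b^2) mod 11 = 4
-1728 * (4 a)^3 = -1728 * (4*2)^3 mod 11 = 5
j = 5 * 4^(-1) mod 11 = 4

j = 4 (mod 11)


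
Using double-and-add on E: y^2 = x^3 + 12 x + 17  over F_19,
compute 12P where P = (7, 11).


k = 12 = 1100_2 (binary, LSB first: 0011)
Double-and-add from P = (7, 11):
  bit 0 = 0: acc unchanged = O
  bit 1 = 0: acc unchanged = O
  bit 2 = 1: acc = O + (16, 7) = (16, 7)
  bit 3 = 1: acc = (16, 7) + (3, 17) = (7, 8)

12P = (7, 8)


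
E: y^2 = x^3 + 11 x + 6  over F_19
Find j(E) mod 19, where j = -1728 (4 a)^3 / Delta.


Delta = -16(4 a^3 + 27 b^2) mod 19 = 2
-1728 * (4 a)^3 = -1728 * (4*11)^3 mod 19 = 7
j = 7 * 2^(-1) mod 19 = 13

j = 13 (mod 19)


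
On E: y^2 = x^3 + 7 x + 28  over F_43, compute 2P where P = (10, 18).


Doubling: s = (3 x1^2 + a) / (2 y1)
s = (3*10^2 + 7) / (2*18) mod 43 = 36
x3 = s^2 - 2 x1 mod 43 = 36^2 - 2*10 = 29
y3 = s (x1 - x3) - y1 mod 43 = 36 * (10 - 29) - 18 = 29

2P = (29, 29)


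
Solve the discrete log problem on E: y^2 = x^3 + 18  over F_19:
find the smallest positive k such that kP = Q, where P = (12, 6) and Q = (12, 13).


Enumerate multiples of P until we hit Q = (12, 13):
  1P = (12, 6)
  2P = (18, 6)
  3P = (8, 13)
  4P = (8, 6)
  5P = (18, 13)
  6P = (12, 13)
Match found at i = 6.

k = 6


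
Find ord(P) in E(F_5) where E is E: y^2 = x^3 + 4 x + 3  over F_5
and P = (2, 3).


Compute successive multiples of P until we hit O:
  1P = (2, 3)
  2P = (2, 2)
  3P = O

ord(P) = 3


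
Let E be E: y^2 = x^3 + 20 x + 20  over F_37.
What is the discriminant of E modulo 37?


4 a^3 + 27 b^2 = 4*20^3 + 27*20^2 = 32000 + 10800 = 42800
Delta = -16 * (42800) = -684800
Delta mod 37 = 33

Delta = 33 (mod 37)


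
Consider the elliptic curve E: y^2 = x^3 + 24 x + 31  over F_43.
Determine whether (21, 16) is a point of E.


Check whether y^2 = x^3 + 24 x + 31 (mod 43) for (x, y) = (21, 16).
LHS: y^2 = 16^2 mod 43 = 41
RHS: x^3 + 24 x + 31 = 21^3 + 24*21 + 31 mod 43 = 35
LHS != RHS

No, not on the curve


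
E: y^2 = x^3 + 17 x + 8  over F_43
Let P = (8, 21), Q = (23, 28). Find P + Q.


P != Q, so use the chord formula.
s = (y2 - y1) / (x2 - x1) = (7) / (15) mod 43 = 32
x3 = s^2 - x1 - x2 mod 43 = 32^2 - 8 - 23 = 4
y3 = s (x1 - x3) - y1 mod 43 = 32 * (8 - 4) - 21 = 21

P + Q = (4, 21)


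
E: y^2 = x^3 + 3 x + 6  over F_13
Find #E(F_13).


For each x in F_13, count y with y^2 = x^3 + 3 x + 6 mod 13:
  x = 1: RHS = 10, y in [6, 7]  -> 2 point(s)
  x = 3: RHS = 3, y in [4, 9]  -> 2 point(s)
  x = 4: RHS = 4, y in [2, 11]  -> 2 point(s)
  x = 5: RHS = 3, y in [4, 9]  -> 2 point(s)
  x = 8: RHS = 9, y in [3, 10]  -> 2 point(s)
  x = 10: RHS = 9, y in [3, 10]  -> 2 point(s)
Affine points: 12. Add the point at infinity: total = 13.

#E(F_13) = 13


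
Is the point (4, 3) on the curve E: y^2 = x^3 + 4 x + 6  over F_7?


Check whether y^2 = x^3 + 4 x + 6 (mod 7) for (x, y) = (4, 3).
LHS: y^2 = 3^2 mod 7 = 2
RHS: x^3 + 4 x + 6 = 4^3 + 4*4 + 6 mod 7 = 2
LHS = RHS

Yes, on the curve


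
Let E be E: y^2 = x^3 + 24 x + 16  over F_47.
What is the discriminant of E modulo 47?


4 a^3 + 27 b^2 = 4*24^3 + 27*16^2 = 55296 + 6912 = 62208
Delta = -16 * (62208) = -995328
Delta mod 47 = 38

Delta = 38 (mod 47)


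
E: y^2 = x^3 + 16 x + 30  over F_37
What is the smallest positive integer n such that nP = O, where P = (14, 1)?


Compute successive multiples of P until we hit O:
  1P = (14, 1)
  2P = (8, 35)
  3P = (6, 3)
  4P = (24, 20)
  5P = (20, 32)
  6P = (4, 26)
  7P = (16, 4)
  8P = (0, 20)
  ... (continuing to 39P)
  39P = O

ord(P) = 39


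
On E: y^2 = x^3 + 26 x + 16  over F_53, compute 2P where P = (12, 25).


Doubling: s = (3 x1^2 + a) / (2 y1)
s = (3*12^2 + 26) / (2*25) mod 53 = 24
x3 = s^2 - 2 x1 mod 53 = 24^2 - 2*12 = 22
y3 = s (x1 - x3) - y1 mod 53 = 24 * (12 - 22) - 25 = 0

2P = (22, 0)


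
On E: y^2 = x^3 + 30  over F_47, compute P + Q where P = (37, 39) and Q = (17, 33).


P != Q, so use the chord formula.
s = (y2 - y1) / (x2 - x1) = (41) / (27) mod 47 = 5
x3 = s^2 - x1 - x2 mod 47 = 5^2 - 37 - 17 = 18
y3 = s (x1 - x3) - y1 mod 47 = 5 * (37 - 18) - 39 = 9

P + Q = (18, 9)


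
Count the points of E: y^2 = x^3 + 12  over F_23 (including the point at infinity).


For each x in F_23, count y with y^2 = x^3 + 0 x + 12 mod 23:
  x = 0: RHS = 12, y in [9, 14]  -> 2 point(s)
  x = 1: RHS = 13, y in [6, 17]  -> 2 point(s)
  x = 3: RHS = 16, y in [4, 19]  -> 2 point(s)
  x = 8: RHS = 18, y in [8, 15]  -> 2 point(s)
  x = 10: RHS = 0, y in [0]  -> 1 point(s)
  x = 11: RHS = 9, y in [3, 20]  -> 2 point(s)
  x = 13: RHS = 1, y in [1, 22]  -> 2 point(s)
  x = 15: RHS = 6, y in [11, 12]  -> 2 point(s)
  x = 17: RHS = 3, y in [7, 16]  -> 2 point(s)
  x = 18: RHS = 2, y in [5, 18]  -> 2 point(s)
  x = 20: RHS = 8, y in [10, 13]  -> 2 point(s)
  x = 21: RHS = 4, y in [2, 21]  -> 2 point(s)
Affine points: 23. Add the point at infinity: total = 24.

#E(F_23) = 24


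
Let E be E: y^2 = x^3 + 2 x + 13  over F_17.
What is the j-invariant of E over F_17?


Delta = -16(4 a^3 + 27 b^2) mod 17 = 5
-1728 * (4 a)^3 = -1728 * (4*2)^3 mod 17 = 12
j = 12 * 5^(-1) mod 17 = 16

j = 16 (mod 17)


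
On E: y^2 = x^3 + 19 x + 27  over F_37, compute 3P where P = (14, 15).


k = 3 = 11_2 (binary, LSB first: 11)
Double-and-add from P = (14, 15):
  bit 0 = 1: acc = O + (14, 15) = (14, 15)
  bit 1 = 1: acc = (14, 15) + (0, 29) = (24, 32)

3P = (24, 32)


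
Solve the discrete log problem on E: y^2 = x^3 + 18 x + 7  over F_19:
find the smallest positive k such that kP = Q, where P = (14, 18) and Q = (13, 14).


Enumerate multiples of P until we hit Q = (13, 14):
  1P = (14, 18)
  2P = (11, 4)
  3P = (1, 11)
  4P = (8, 13)
  5P = (13, 5)
  6P = (9, 9)
  7P = (0, 11)
  8P = (10, 3)
  9P = (15, 2)
  10P = (18, 8)
  11P = (17, 18)
  12P = (7, 1)
  13P = (7, 18)
  14P = (17, 1)
  15P = (18, 11)
  16P = (15, 17)
  17P = (10, 16)
  18P = (0, 8)
  19P = (9, 10)
  20P = (13, 14)
Match found at i = 20.

k = 20


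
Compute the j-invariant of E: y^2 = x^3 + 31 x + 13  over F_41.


Delta = -16(4 a^3 + 27 b^2) mod 41 = 12
-1728 * (4 a)^3 = -1728 * (4*31)^3 mod 41 = 35
j = 35 * 12^(-1) mod 41 = 20

j = 20 (mod 41)


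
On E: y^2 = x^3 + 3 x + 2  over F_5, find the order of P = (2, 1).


Compute successive multiples of P until we hit O:
  1P = (2, 1)
  2P = (1, 4)
  3P = (1, 1)
  4P = (2, 4)
  5P = O

ord(P) = 5


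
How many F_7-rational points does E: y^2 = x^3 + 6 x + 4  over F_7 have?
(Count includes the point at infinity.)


For each x in F_7, count y with y^2 = x^3 + 6 x + 4 mod 7:
  x = 0: RHS = 4, y in [2, 5]  -> 2 point(s)
  x = 1: RHS = 4, y in [2, 5]  -> 2 point(s)
  x = 3: RHS = 0, y in [0]  -> 1 point(s)
  x = 4: RHS = 1, y in [1, 6]  -> 2 point(s)
  x = 6: RHS = 4, y in [2, 5]  -> 2 point(s)
Affine points: 9. Add the point at infinity: total = 10.

#E(F_7) = 10


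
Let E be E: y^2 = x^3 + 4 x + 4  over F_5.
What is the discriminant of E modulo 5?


4 a^3 + 27 b^2 = 4*4^3 + 27*4^2 = 256 + 432 = 688
Delta = -16 * (688) = -11008
Delta mod 5 = 2

Delta = 2 (mod 5)


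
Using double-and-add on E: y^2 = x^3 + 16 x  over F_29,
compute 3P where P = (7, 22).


k = 3 = 11_2 (binary, LSB first: 11)
Double-and-add from P = (7, 22):
  bit 0 = 1: acc = O + (7, 22) = (7, 22)
  bit 1 = 1: acc = (7, 22) + (6, 14) = (22, 3)

3P = (22, 3)


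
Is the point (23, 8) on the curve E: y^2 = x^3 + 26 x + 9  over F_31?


Check whether y^2 = x^3 + 26 x + 9 (mod 31) for (x, y) = (23, 8).
LHS: y^2 = 8^2 mod 31 = 2
RHS: x^3 + 26 x + 9 = 23^3 + 26*23 + 9 mod 31 = 2
LHS = RHS

Yes, on the curve


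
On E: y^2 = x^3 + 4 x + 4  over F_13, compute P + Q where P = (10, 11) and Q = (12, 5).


P != Q, so use the chord formula.
s = (y2 - y1) / (x2 - x1) = (7) / (2) mod 13 = 10
x3 = s^2 - x1 - x2 mod 13 = 10^2 - 10 - 12 = 0
y3 = s (x1 - x3) - y1 mod 13 = 10 * (10 - 0) - 11 = 11

P + Q = (0, 11)


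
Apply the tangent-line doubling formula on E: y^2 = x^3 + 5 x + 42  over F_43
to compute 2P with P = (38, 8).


Doubling: s = (3 x1^2 + a) / (2 y1)
s = (3*38^2 + 5) / (2*8) mod 43 = 5
x3 = s^2 - 2 x1 mod 43 = 5^2 - 2*38 = 35
y3 = s (x1 - x3) - y1 mod 43 = 5 * (38 - 35) - 8 = 7

2P = (35, 7)


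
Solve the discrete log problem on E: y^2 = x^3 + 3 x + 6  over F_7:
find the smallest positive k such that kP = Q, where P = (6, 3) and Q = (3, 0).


Enumerate multiples of P until we hit Q = (3, 0):
  1P = (6, 3)
  2P = (3, 0)
Match found at i = 2.

k = 2


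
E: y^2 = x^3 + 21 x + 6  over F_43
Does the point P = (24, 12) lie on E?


Check whether y^2 = x^3 + 21 x + 6 (mod 43) for (x, y) = (24, 12).
LHS: y^2 = 12^2 mod 43 = 15
RHS: x^3 + 21 x + 6 = 24^3 + 21*24 + 6 mod 43 = 15
LHS = RHS

Yes, on the curve


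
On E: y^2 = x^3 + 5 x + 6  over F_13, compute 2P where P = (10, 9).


k = 2 = 10_2 (binary, LSB first: 01)
Double-and-add from P = (10, 9):
  bit 0 = 0: acc unchanged = O
  bit 1 = 1: acc = O + (9, 0) = (9, 0)

2P = (9, 0)


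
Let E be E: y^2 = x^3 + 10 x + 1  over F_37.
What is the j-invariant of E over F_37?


Delta = -16(4 a^3 + 27 b^2) mod 37 = 22
-1728 * (4 a)^3 = -1728 * (4*10)^3 mod 37 = 1
j = 1 * 22^(-1) mod 37 = 32

j = 32 (mod 37)


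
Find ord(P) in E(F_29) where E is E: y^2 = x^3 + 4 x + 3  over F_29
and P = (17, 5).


Compute successive multiples of P until we hit O:
  1P = (17, 5)
  2P = (4, 5)
  3P = (8, 24)
  4P = (26, 14)
  5P = (16, 25)
  6P = (19, 6)
  7P = (15, 25)
  8P = (10, 12)
  ... (continuing to 27P)
  27P = O

ord(P) = 27


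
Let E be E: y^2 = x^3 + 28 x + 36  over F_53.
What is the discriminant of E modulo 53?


4 a^3 + 27 b^2 = 4*28^3 + 27*36^2 = 87808 + 34992 = 122800
Delta = -16 * (122800) = -1964800
Delta mod 53 = 16

Delta = 16 (mod 53)


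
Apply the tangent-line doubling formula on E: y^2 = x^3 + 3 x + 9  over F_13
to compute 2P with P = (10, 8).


Doubling: s = (3 x1^2 + a) / (2 y1)
s = (3*10^2 + 3) / (2*8) mod 13 = 10
x3 = s^2 - 2 x1 mod 13 = 10^2 - 2*10 = 2
y3 = s (x1 - x3) - y1 mod 13 = 10 * (10 - 2) - 8 = 7

2P = (2, 7)


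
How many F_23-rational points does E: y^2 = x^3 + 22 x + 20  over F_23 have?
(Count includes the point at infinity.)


For each x in F_23, count y with y^2 = x^3 + 22 x + 20 mod 23:
  x = 2: RHS = 3, y in [7, 16]  -> 2 point(s)
  x = 5: RHS = 2, y in [5, 18]  -> 2 point(s)
  x = 6: RHS = 0, y in [0]  -> 1 point(s)
  x = 8: RHS = 18, y in [8, 15]  -> 2 point(s)
  x = 9: RHS = 4, y in [2, 21]  -> 2 point(s)
  x = 11: RHS = 6, y in [11, 12]  -> 2 point(s)
  x = 14: RHS = 13, y in [6, 17]  -> 2 point(s)
  x = 16: RHS = 6, y in [11, 12]  -> 2 point(s)
  x = 19: RHS = 6, y in [11, 12]  -> 2 point(s)
Affine points: 17. Add the point at infinity: total = 18.

#E(F_23) = 18


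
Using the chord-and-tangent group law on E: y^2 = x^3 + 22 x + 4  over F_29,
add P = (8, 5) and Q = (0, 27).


P != Q, so use the chord formula.
s = (y2 - y1) / (x2 - x1) = (22) / (21) mod 29 = 19
x3 = s^2 - x1 - x2 mod 29 = 19^2 - 8 - 0 = 5
y3 = s (x1 - x3) - y1 mod 29 = 19 * (8 - 5) - 5 = 23

P + Q = (5, 23)


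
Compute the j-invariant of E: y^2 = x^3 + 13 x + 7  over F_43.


Delta = -16(4 a^3 + 27 b^2) mod 43 = 33
-1728 * (4 a)^3 = -1728 * (4*13)^3 mod 43 = 16
j = 16 * 33^(-1) mod 43 = 7

j = 7 (mod 43)


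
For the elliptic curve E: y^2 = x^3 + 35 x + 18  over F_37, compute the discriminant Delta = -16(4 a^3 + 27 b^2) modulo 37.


4 a^3 + 27 b^2 = 4*35^3 + 27*18^2 = 171500 + 8748 = 180248
Delta = -16 * (180248) = -2883968
Delta mod 37 = 34

Delta = 34 (mod 37)


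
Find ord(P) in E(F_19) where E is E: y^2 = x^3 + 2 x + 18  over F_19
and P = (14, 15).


Compute successive multiples of P until we hit O:
  1P = (14, 15)
  2P = (2, 12)
  3P = (9, 10)
  4P = (16, 2)
  5P = (17, 14)
  6P = (5, 1)
  7P = (5, 18)
  8P = (17, 5)
  ... (continuing to 13P)
  13P = O

ord(P) = 13


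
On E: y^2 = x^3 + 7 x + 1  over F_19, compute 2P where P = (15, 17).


Doubling: s = (3 x1^2 + a) / (2 y1)
s = (3*15^2 + 7) / (2*17) mod 19 = 10
x3 = s^2 - 2 x1 mod 19 = 10^2 - 2*15 = 13
y3 = s (x1 - x3) - y1 mod 19 = 10 * (15 - 13) - 17 = 3

2P = (13, 3)


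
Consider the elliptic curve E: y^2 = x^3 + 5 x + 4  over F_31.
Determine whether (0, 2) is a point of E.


Check whether y^2 = x^3 + 5 x + 4 (mod 31) for (x, y) = (0, 2).
LHS: y^2 = 2^2 mod 31 = 4
RHS: x^3 + 5 x + 4 = 0^3 + 5*0 + 4 mod 31 = 4
LHS = RHS

Yes, on the curve


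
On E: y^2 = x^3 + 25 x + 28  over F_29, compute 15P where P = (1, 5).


k = 15 = 1111_2 (binary, LSB first: 1111)
Double-and-add from P = (1, 5):
  bit 0 = 1: acc = O + (1, 5) = (1, 5)
  bit 1 = 1: acc = (1, 5) + (7, 13) = (26, 10)
  bit 2 = 1: acc = (26, 10) + (9, 5) = (27, 17)
  bit 3 = 1: acc = (27, 17) + (17, 1) = (27, 12)

15P = (27, 12)


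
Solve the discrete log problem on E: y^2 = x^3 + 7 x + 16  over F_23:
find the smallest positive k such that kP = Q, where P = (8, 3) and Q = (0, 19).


Enumerate multiples of P until we hit Q = (0, 19):
  1P = (8, 3)
  2P = (19, 4)
  3P = (0, 4)
  4P = (1, 22)
  5P = (4, 19)
  6P = (4, 4)
  7P = (1, 1)
  8P = (0, 19)
Match found at i = 8.

k = 8


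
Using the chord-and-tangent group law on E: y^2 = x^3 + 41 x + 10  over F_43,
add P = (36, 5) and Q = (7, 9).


P != Q, so use the chord formula.
s = (y2 - y1) / (x2 - x1) = (4) / (14) mod 43 = 31
x3 = s^2 - x1 - x2 mod 43 = 31^2 - 36 - 7 = 15
y3 = s (x1 - x3) - y1 mod 43 = 31 * (36 - 15) - 5 = 1

P + Q = (15, 1)


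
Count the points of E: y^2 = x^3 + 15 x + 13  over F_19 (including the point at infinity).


For each x in F_19, count y with y^2 = x^3 + 15 x + 13 mod 19:
  x = 3: RHS = 9, y in [3, 16]  -> 2 point(s)
  x = 4: RHS = 4, y in [2, 17]  -> 2 point(s)
  x = 5: RHS = 4, y in [2, 17]  -> 2 point(s)
  x = 7: RHS = 5, y in [9, 10]  -> 2 point(s)
  x = 10: RHS = 4, y in [2, 17]  -> 2 point(s)
  x = 13: RHS = 11, y in [7, 12]  -> 2 point(s)
  x = 16: RHS = 17, y in [6, 13]  -> 2 point(s)
  x = 18: RHS = 16, y in [4, 15]  -> 2 point(s)
Affine points: 16. Add the point at infinity: total = 17.

#E(F_19) = 17


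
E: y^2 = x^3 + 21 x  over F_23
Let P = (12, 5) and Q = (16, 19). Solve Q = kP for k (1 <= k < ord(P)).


Enumerate multiples of P until we hit Q = (16, 19):
  1P = (12, 5)
  2P = (8, 6)
  3P = (16, 19)
Match found at i = 3.

k = 3


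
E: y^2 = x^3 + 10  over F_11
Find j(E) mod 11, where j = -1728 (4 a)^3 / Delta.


Delta = -16(4 a^3 + 27 b^2) mod 11 = 8
-1728 * (4 a)^3 = -1728 * (4*0)^3 mod 11 = 0
j = 0 * 8^(-1) mod 11 = 0

j = 0 (mod 11)


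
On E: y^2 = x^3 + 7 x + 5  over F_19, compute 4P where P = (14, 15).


k = 4 = 100_2 (binary, LSB first: 001)
Double-and-add from P = (14, 15):
  bit 0 = 0: acc unchanged = O
  bit 1 = 0: acc unchanged = O
  bit 2 = 1: acc = O + (14, 4) = (14, 4)

4P = (14, 4)


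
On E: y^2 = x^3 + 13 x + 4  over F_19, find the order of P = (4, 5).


Compute successive multiples of P until we hit O:
  1P = (4, 5)
  2P = (18, 16)
  3P = (14, 17)
  4P = (7, 18)
  5P = (12, 11)
  6P = (0, 17)
  7P = (5, 17)
  8P = (2, 0)
  ... (continuing to 16P)
  16P = O

ord(P) = 16


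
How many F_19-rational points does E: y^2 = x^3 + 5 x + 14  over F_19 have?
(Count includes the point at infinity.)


For each x in F_19, count y with y^2 = x^3 + 5 x + 14 mod 19:
  x = 1: RHS = 1, y in [1, 18]  -> 2 point(s)
  x = 9: RHS = 9, y in [3, 16]  -> 2 point(s)
  x = 10: RHS = 0, y in [0]  -> 1 point(s)
  x = 12: RHS = 16, y in [4, 15]  -> 2 point(s)
  x = 14: RHS = 16, y in [4, 15]  -> 2 point(s)
  x = 15: RHS = 6, y in [5, 14]  -> 2 point(s)
Affine points: 11. Add the point at infinity: total = 12.

#E(F_19) = 12


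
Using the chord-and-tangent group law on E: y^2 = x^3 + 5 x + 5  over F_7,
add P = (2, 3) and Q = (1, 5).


P != Q, so use the chord formula.
s = (y2 - y1) / (x2 - x1) = (2) / (6) mod 7 = 5
x3 = s^2 - x1 - x2 mod 7 = 5^2 - 2 - 1 = 1
y3 = s (x1 - x3) - y1 mod 7 = 5 * (2 - 1) - 3 = 2

P + Q = (1, 2)


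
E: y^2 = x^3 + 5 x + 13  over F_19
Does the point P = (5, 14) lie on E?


Check whether y^2 = x^3 + 5 x + 13 (mod 19) for (x, y) = (5, 14).
LHS: y^2 = 14^2 mod 19 = 6
RHS: x^3 + 5 x + 13 = 5^3 + 5*5 + 13 mod 19 = 11
LHS != RHS

No, not on the curve


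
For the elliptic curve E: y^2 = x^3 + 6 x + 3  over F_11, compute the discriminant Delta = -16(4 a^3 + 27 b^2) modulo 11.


4 a^3 + 27 b^2 = 4*6^3 + 27*3^2 = 864 + 243 = 1107
Delta = -16 * (1107) = -17712
Delta mod 11 = 9

Delta = 9 (mod 11)


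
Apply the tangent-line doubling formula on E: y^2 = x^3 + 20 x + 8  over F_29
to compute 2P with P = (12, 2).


Doubling: s = (3 x1^2 + a) / (2 y1)
s = (3*12^2 + 20) / (2*2) mod 29 = 26
x3 = s^2 - 2 x1 mod 29 = 26^2 - 2*12 = 14
y3 = s (x1 - x3) - y1 mod 29 = 26 * (12 - 14) - 2 = 4

2P = (14, 4)


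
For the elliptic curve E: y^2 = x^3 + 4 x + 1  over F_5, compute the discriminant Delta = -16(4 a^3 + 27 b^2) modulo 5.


4 a^3 + 27 b^2 = 4*4^3 + 27*1^2 = 256 + 27 = 283
Delta = -16 * (283) = -4528
Delta mod 5 = 2

Delta = 2 (mod 5)


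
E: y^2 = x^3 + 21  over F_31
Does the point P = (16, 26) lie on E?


Check whether y^2 = x^3 + 0 x + 21 (mod 31) for (x, y) = (16, 26).
LHS: y^2 = 26^2 mod 31 = 25
RHS: x^3 + 0 x + 21 = 16^3 + 0*16 + 21 mod 31 = 25
LHS = RHS

Yes, on the curve


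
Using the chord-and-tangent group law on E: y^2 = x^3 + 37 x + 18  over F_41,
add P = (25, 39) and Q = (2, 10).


P != Q, so use the chord formula.
s = (y2 - y1) / (x2 - x1) = (12) / (18) mod 41 = 28
x3 = s^2 - x1 - x2 mod 41 = 28^2 - 25 - 2 = 19
y3 = s (x1 - x3) - y1 mod 41 = 28 * (25 - 19) - 39 = 6

P + Q = (19, 6)


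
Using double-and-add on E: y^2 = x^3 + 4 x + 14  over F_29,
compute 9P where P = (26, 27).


k = 9 = 1001_2 (binary, LSB first: 1001)
Double-and-add from P = (26, 27):
  bit 0 = 1: acc = O + (26, 27) = (26, 27)
  bit 1 = 0: acc unchanged = (26, 27)
  bit 2 = 0: acc unchanged = (26, 27)
  bit 3 = 1: acc = (26, 27) + (6, 15) = (2, 28)

9P = (2, 28)


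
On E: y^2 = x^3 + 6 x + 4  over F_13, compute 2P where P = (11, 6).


Doubling: s = (3 x1^2 + a) / (2 y1)
s = (3*11^2 + 6) / (2*6) mod 13 = 8
x3 = s^2 - 2 x1 mod 13 = 8^2 - 2*11 = 3
y3 = s (x1 - x3) - y1 mod 13 = 8 * (11 - 3) - 6 = 6

2P = (3, 6)


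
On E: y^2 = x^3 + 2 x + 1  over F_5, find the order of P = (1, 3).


Compute successive multiples of P until we hit O:
  1P = (1, 3)
  2P = (3, 2)
  3P = (0, 4)
  4P = (0, 1)
  5P = (3, 3)
  6P = (1, 2)
  7P = O

ord(P) = 7


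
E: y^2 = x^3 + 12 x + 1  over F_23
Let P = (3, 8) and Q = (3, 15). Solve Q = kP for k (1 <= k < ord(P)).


Enumerate multiples of P until we hit Q = (3, 15):
  1P = (3, 8)
  2P = (18, 0)
  3P = (3, 15)
Match found at i = 3.

k = 3


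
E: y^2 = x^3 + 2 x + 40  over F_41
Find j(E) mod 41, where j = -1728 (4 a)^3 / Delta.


Delta = -16(4 a^3 + 27 b^2) mod 41 = 40
-1728 * (4 a)^3 = -1728 * (4*2)^3 mod 41 = 3
j = 3 * 40^(-1) mod 41 = 38

j = 38 (mod 41)


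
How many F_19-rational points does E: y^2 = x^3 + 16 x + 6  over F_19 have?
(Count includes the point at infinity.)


For each x in F_19, count y with y^2 = x^3 + 16 x + 6 mod 19:
  x = 0: RHS = 6, y in [5, 14]  -> 2 point(s)
  x = 1: RHS = 4, y in [2, 17]  -> 2 point(s)
  x = 3: RHS = 5, y in [9, 10]  -> 2 point(s)
  x = 4: RHS = 1, y in [1, 18]  -> 2 point(s)
  x = 7: RHS = 5, y in [9, 10]  -> 2 point(s)
  x = 8: RHS = 0, y in [0]  -> 1 point(s)
  x = 9: RHS = 5, y in [9, 10]  -> 2 point(s)
  x = 10: RHS = 7, y in [8, 11]  -> 2 point(s)
  x = 12: RHS = 7, y in [8, 11]  -> 2 point(s)
  x = 13: RHS = 17, y in [6, 13]  -> 2 point(s)
  x = 15: RHS = 11, y in [7, 12]  -> 2 point(s)
  x = 16: RHS = 7, y in [8, 11]  -> 2 point(s)
  x = 17: RHS = 4, y in [2, 17]  -> 2 point(s)
Affine points: 25. Add the point at infinity: total = 26.

#E(F_19) = 26


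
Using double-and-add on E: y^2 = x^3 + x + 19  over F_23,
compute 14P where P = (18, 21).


k = 14 = 1110_2 (binary, LSB first: 0111)
Double-and-add from P = (18, 21):
  bit 0 = 0: acc unchanged = O
  bit 1 = 1: acc = O + (3, 16) = (3, 16)
  bit 2 = 1: acc = (3, 16) + (21, 20) = (7, 1)
  bit 3 = 1: acc = (7, 1) + (17, 2) = (2, 11)

14P = (2, 11)


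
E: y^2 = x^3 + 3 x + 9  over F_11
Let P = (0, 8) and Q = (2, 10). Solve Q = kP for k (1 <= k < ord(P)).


Enumerate multiples of P until we hit Q = (2, 10):
  1P = (0, 8)
  2P = (3, 10)
  3P = (6, 10)
  4P = (10, 7)
  5P = (2, 1)
  6P = (2, 10)
Match found at i = 6.

k = 6


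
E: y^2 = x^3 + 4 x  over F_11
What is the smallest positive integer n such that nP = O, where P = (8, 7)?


Compute successive multiples of P until we hit O:
  1P = (8, 7)
  2P = (4, 5)
  3P = (2, 7)
  4P = (1, 4)
  5P = (6, 8)
  6P = (0, 0)
  7P = (6, 3)
  8P = (1, 7)
  ... (continuing to 12P)
  12P = O

ord(P) = 12


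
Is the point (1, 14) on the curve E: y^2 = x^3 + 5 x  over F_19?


Check whether y^2 = x^3 + 5 x + 0 (mod 19) for (x, y) = (1, 14).
LHS: y^2 = 14^2 mod 19 = 6
RHS: x^3 + 5 x + 0 = 1^3 + 5*1 + 0 mod 19 = 6
LHS = RHS

Yes, on the curve


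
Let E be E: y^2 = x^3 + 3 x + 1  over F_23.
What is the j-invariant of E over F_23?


Delta = -16(4 a^3 + 27 b^2) mod 23 = 2
-1728 * (4 a)^3 = -1728 * (4*3)^3 mod 23 = 14
j = 14 * 2^(-1) mod 23 = 7

j = 7 (mod 23)


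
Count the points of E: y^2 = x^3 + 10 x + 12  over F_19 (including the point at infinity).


For each x in F_19, count y with y^2 = x^3 + 10 x + 12 mod 19:
  x = 1: RHS = 4, y in [2, 17]  -> 2 point(s)
  x = 5: RHS = 16, y in [4, 15]  -> 2 point(s)
  x = 7: RHS = 7, y in [8, 11]  -> 2 point(s)
  x = 11: RHS = 9, y in [3, 16]  -> 2 point(s)
  x = 12: RHS = 17, y in [6, 13]  -> 2 point(s)
  x = 18: RHS = 1, y in [1, 18]  -> 2 point(s)
Affine points: 12. Add the point at infinity: total = 13.

#E(F_19) = 13


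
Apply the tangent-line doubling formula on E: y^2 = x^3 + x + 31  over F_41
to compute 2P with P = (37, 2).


Doubling: s = (3 x1^2 + a) / (2 y1)
s = (3*37^2 + 1) / (2*2) mod 41 = 2
x3 = s^2 - 2 x1 mod 41 = 2^2 - 2*37 = 12
y3 = s (x1 - x3) - y1 mod 41 = 2 * (37 - 12) - 2 = 7

2P = (12, 7)


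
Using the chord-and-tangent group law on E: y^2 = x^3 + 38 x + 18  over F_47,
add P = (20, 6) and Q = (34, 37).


P != Q, so use the chord formula.
s = (y2 - y1) / (x2 - x1) = (31) / (14) mod 47 = 19
x3 = s^2 - x1 - x2 mod 47 = 19^2 - 20 - 34 = 25
y3 = s (x1 - x3) - y1 mod 47 = 19 * (20 - 25) - 6 = 40

P + Q = (25, 40)


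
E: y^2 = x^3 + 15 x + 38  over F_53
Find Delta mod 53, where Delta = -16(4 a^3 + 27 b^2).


4 a^3 + 27 b^2 = 4*15^3 + 27*38^2 = 13500 + 38988 = 52488
Delta = -16 * (52488) = -839808
Delta mod 53 = 30

Delta = 30 (mod 53)


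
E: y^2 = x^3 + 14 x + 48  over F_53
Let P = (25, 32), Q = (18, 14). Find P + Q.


P != Q, so use the chord formula.
s = (y2 - y1) / (x2 - x1) = (35) / (46) mod 53 = 48
x3 = s^2 - x1 - x2 mod 53 = 48^2 - 25 - 18 = 35
y3 = s (x1 - x3) - y1 mod 53 = 48 * (25 - 35) - 32 = 18

P + Q = (35, 18)


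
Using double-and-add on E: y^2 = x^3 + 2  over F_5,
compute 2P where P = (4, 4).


k = 2 = 10_2 (binary, LSB first: 01)
Double-and-add from P = (4, 4):
  bit 0 = 0: acc unchanged = O
  bit 1 = 1: acc = O + (3, 2) = (3, 2)

2P = (3, 2)


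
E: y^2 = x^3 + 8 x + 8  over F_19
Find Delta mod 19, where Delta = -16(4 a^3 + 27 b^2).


4 a^3 + 27 b^2 = 4*8^3 + 27*8^2 = 2048 + 1728 = 3776
Delta = -16 * (3776) = -60416
Delta mod 19 = 4

Delta = 4 (mod 19)


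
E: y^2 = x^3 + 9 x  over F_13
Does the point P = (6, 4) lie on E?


Check whether y^2 = x^3 + 9 x + 0 (mod 13) for (x, y) = (6, 4).
LHS: y^2 = 4^2 mod 13 = 3
RHS: x^3 + 9 x + 0 = 6^3 + 9*6 + 0 mod 13 = 10
LHS != RHS

No, not on the curve


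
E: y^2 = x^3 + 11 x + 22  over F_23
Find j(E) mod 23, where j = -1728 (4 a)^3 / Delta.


Delta = -16(4 a^3 + 27 b^2) mod 23 = 13
-1728 * (4 a)^3 = -1728 * (4*11)^3 mod 23 = 1
j = 1 * 13^(-1) mod 23 = 16

j = 16 (mod 23)


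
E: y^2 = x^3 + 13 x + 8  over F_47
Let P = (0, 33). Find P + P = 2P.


Doubling: s = (3 x1^2 + a) / (2 y1)
s = (3*0^2 + 13) / (2*33) mod 47 = 18
x3 = s^2 - 2 x1 mod 47 = 18^2 - 2*0 = 42
y3 = s (x1 - x3) - y1 mod 47 = 18 * (0 - 42) - 33 = 10

2P = (42, 10)


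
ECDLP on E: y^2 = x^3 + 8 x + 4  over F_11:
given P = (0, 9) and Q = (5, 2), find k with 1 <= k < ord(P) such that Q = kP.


Enumerate multiples of P until we hit Q = (5, 2):
  1P = (0, 9)
  2P = (4, 10)
  3P = (5, 9)
  4P = (6, 2)
  5P = (3, 0)
  6P = (6, 9)
  7P = (5, 2)
Match found at i = 7.

k = 7


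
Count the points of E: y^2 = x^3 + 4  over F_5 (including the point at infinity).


For each x in F_5, count y with y^2 = x^3 + 0 x + 4 mod 5:
  x = 0: RHS = 4, y in [2, 3]  -> 2 point(s)
  x = 1: RHS = 0, y in [0]  -> 1 point(s)
  x = 3: RHS = 1, y in [1, 4]  -> 2 point(s)
Affine points: 5. Add the point at infinity: total = 6.

#E(F_5) = 6


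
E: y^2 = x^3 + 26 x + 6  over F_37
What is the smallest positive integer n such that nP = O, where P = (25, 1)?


Compute successive multiples of P until we hit O:
  1P = (25, 1)
  2P = (36, 33)
  3P = (34, 30)
  4P = (3, 0)
  5P = (34, 7)
  6P = (36, 4)
  7P = (25, 36)
  8P = O

ord(P) = 8


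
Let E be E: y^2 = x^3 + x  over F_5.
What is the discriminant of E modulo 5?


4 a^3 + 27 b^2 = 4*1^3 + 27*0^2 = 4 + 0 = 4
Delta = -16 * (4) = -64
Delta mod 5 = 1

Delta = 1 (mod 5)


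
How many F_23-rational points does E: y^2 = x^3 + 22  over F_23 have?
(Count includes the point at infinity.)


For each x in F_23, count y with y^2 = x^3 + 0 x + 22 mod 23:
  x = 1: RHS = 0, y in [0]  -> 1 point(s)
  x = 3: RHS = 3, y in [7, 16]  -> 2 point(s)
  x = 5: RHS = 9, y in [3, 20]  -> 2 point(s)
  x = 6: RHS = 8, y in [10, 13]  -> 2 point(s)
  x = 12: RHS = 2, y in [5, 18]  -> 2 point(s)
  x = 14: RHS = 6, y in [11, 12]  -> 2 point(s)
  x = 15: RHS = 16, y in [4, 19]  -> 2 point(s)
  x = 16: RHS = 1, y in [1, 22]  -> 2 point(s)
  x = 17: RHS = 13, y in [6, 17]  -> 2 point(s)
  x = 18: RHS = 12, y in [9, 14]  -> 2 point(s)
  x = 19: RHS = 4, y in [2, 21]  -> 2 point(s)
  x = 20: RHS = 18, y in [8, 15]  -> 2 point(s)
Affine points: 23. Add the point at infinity: total = 24.

#E(F_23) = 24


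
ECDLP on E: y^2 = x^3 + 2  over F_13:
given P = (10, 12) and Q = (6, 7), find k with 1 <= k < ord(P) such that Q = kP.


Enumerate multiples of P until we hit Q = (6, 7):
  1P = (10, 12)
  2P = (3, 4)
  3P = (9, 4)
  4P = (6, 7)
Match found at i = 4.

k = 4


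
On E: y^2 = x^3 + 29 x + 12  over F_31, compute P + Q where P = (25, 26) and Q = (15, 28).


P != Q, so use the chord formula.
s = (y2 - y1) / (x2 - x1) = (2) / (21) mod 31 = 6
x3 = s^2 - x1 - x2 mod 31 = 6^2 - 25 - 15 = 27
y3 = s (x1 - x3) - y1 mod 31 = 6 * (25 - 27) - 26 = 24

P + Q = (27, 24)


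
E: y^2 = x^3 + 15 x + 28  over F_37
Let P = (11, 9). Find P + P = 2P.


Doubling: s = (3 x1^2 + a) / (2 y1)
s = (3*11^2 + 15) / (2*9) mod 37 = 21
x3 = s^2 - 2 x1 mod 37 = 21^2 - 2*11 = 12
y3 = s (x1 - x3) - y1 mod 37 = 21 * (11 - 12) - 9 = 7

2P = (12, 7)


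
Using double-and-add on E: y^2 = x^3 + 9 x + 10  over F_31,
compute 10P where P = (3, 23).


k = 10 = 1010_2 (binary, LSB first: 0101)
Double-and-add from P = (3, 23):
  bit 0 = 0: acc unchanged = O
  bit 1 = 1: acc = O + (1, 19) = (1, 19)
  bit 2 = 0: acc unchanged = (1, 19)
  bit 3 = 1: acc = (1, 19) + (8, 25) = (24, 10)

10P = (24, 10)


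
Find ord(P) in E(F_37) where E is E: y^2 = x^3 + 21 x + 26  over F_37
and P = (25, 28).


Compute successive multiples of P until we hit O:
  1P = (25, 28)
  2P = (15, 4)
  3P = (22, 31)
  4P = (28, 12)
  5P = (33, 27)
  6P = (27, 0)
  7P = (33, 10)
  8P = (28, 25)
  ... (continuing to 12P)
  12P = O

ord(P) = 12


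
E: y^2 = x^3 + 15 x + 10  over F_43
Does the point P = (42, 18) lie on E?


Check whether y^2 = x^3 + 15 x + 10 (mod 43) for (x, y) = (42, 18).
LHS: y^2 = 18^2 mod 43 = 23
RHS: x^3 + 15 x + 10 = 42^3 + 15*42 + 10 mod 43 = 37
LHS != RHS

No, not on the curve


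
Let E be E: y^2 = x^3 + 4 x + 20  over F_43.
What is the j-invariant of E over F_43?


Delta = -16(4 a^3 + 27 b^2) mod 43 = 6
-1728 * (4 a)^3 = -1728 * (4*4)^3 mod 43 = 41
j = 41 * 6^(-1) mod 43 = 14

j = 14 (mod 43)


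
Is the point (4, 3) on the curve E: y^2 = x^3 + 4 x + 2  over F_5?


Check whether y^2 = x^3 + 4 x + 2 (mod 5) for (x, y) = (4, 3).
LHS: y^2 = 3^2 mod 5 = 4
RHS: x^3 + 4 x + 2 = 4^3 + 4*4 + 2 mod 5 = 2
LHS != RHS

No, not on the curve


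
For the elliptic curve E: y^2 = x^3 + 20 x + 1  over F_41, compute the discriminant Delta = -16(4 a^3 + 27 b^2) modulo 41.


4 a^3 + 27 b^2 = 4*20^3 + 27*1^2 = 32000 + 27 = 32027
Delta = -16 * (32027) = -512432
Delta mod 41 = 27

Delta = 27 (mod 41)


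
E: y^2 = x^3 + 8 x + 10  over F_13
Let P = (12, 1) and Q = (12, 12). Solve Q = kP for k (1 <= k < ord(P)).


Enumerate multiples of P until we hit Q = (12, 12):
  1P = (12, 1)
  2P = (3, 3)
  3P = (8, 1)
  4P = (6, 12)
  5P = (11, 8)
  6P = (0, 6)
  7P = (0, 7)
  8P = (11, 5)
  9P = (6, 1)
  10P = (8, 12)
  11P = (3, 10)
  12P = (12, 12)
Match found at i = 12.

k = 12


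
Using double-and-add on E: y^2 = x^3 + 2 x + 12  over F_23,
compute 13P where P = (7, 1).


k = 13 = 1101_2 (binary, LSB first: 1011)
Double-and-add from P = (7, 1):
  bit 0 = 1: acc = O + (7, 1) = (7, 1)
  bit 1 = 0: acc unchanged = (7, 1)
  bit 2 = 1: acc = (7, 1) + (11, 13) = (14, 1)
  bit 3 = 1: acc = (14, 1) + (2, 1) = (7, 22)

13P = (7, 22)


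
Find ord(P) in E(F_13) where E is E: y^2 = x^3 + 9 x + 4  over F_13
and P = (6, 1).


Compute successive multiples of P until we hit O:
  1P = (6, 1)
  2P = (1, 12)
  3P = (2, 11)
  4P = (8, 4)
  5P = (11, 11)
  6P = (0, 11)
  7P = (4, 0)
  8P = (0, 2)
  ... (continuing to 14P)
  14P = O

ord(P) = 14


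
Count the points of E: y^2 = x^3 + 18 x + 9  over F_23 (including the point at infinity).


For each x in F_23, count y with y^2 = x^3 + 18 x + 9 mod 23:
  x = 0: RHS = 9, y in [3, 20]  -> 2 point(s)
  x = 7: RHS = 18, y in [8, 15]  -> 2 point(s)
  x = 9: RHS = 3, y in [7, 16]  -> 2 point(s)
  x = 10: RHS = 16, y in [4, 19]  -> 2 point(s)
  x = 13: RHS = 2, y in [5, 18]  -> 2 point(s)
  x = 16: RHS = 0, y in [0]  -> 1 point(s)
  x = 18: RHS = 1, y in [1, 22]  -> 2 point(s)
  x = 22: RHS = 13, y in [6, 17]  -> 2 point(s)
Affine points: 15. Add the point at infinity: total = 16.

#E(F_23) = 16


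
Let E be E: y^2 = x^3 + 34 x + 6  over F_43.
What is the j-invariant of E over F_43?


Delta = -16(4 a^3 + 27 b^2) mod 43 = 15
-1728 * (4 a)^3 = -1728 * (4*34)^3 mod 43 = 8
j = 8 * 15^(-1) mod 43 = 12

j = 12 (mod 43)


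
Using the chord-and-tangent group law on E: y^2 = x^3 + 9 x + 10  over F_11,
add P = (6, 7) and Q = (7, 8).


P != Q, so use the chord formula.
s = (y2 - y1) / (x2 - x1) = (1) / (1) mod 11 = 1
x3 = s^2 - x1 - x2 mod 11 = 1^2 - 6 - 7 = 10
y3 = s (x1 - x3) - y1 mod 11 = 1 * (6 - 10) - 7 = 0

P + Q = (10, 0)
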